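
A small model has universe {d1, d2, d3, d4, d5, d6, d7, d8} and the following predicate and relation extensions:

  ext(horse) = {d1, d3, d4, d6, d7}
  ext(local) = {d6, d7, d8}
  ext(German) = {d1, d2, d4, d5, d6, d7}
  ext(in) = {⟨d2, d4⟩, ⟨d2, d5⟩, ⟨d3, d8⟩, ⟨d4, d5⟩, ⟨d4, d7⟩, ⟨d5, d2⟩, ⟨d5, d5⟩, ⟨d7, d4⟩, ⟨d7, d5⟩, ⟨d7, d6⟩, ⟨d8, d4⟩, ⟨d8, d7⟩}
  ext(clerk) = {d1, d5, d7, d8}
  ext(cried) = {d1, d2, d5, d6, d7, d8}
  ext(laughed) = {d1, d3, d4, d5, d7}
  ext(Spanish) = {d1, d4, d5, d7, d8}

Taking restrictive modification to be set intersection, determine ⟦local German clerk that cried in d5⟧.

{d7}

⟦that cried⟧ = ⟦cried⟧ = {d1, d2, d5, d6, d7, d8}
⟦in d5⟧ = {x : ⟨x, d5⟩ ∈ ⟦in⟧} = {d2, d4, d5, d7}
⟦clerk⟧ = {d1, d5, d7, d8}
… ∩ ⟦that cried⟧ = {d1, d5, d7, d8} ∩ {d1, d2, d5, d6, d7, d8} = {d1, d5, d7, d8}
… ∩ ⟦in d5⟧ = {d1, d5, d7, d8} ∩ {d2, d4, d5, d7} = {d5, d7}
… ∩ ⟦local⟧ = {d5, d7} ∩ {d6, d7, d8} = {d7}
… ∩ ⟦German⟧ = {d7} ∩ {d1, d2, d4, d5, d6, d7} = {d7}
So ⟦local German clerk that cried in d5⟧ = {d7}.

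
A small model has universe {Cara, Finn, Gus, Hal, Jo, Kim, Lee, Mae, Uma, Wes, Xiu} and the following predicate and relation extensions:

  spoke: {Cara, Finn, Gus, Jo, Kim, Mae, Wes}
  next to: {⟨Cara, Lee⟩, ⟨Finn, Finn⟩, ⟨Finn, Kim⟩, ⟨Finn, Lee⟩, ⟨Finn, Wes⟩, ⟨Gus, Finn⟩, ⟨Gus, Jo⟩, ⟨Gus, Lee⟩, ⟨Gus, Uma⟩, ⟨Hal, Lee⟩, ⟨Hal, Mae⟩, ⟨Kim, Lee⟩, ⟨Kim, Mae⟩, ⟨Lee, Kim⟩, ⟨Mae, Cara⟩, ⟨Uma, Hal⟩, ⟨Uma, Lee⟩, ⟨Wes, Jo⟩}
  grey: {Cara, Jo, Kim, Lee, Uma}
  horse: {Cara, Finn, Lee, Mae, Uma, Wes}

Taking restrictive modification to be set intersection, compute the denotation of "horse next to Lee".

⟦next to Lee⟧ = {x : ⟨x, Lee⟩ ∈ ⟦next to⟧} = {Cara, Finn, Gus, Hal, Kim, Uma}
⟦horse⟧ = {Cara, Finn, Lee, Mae, Uma, Wes}
… ∩ ⟦next to Lee⟧ = {Cara, Finn, Lee, Mae, Uma, Wes} ∩ {Cara, Finn, Gus, Hal, Kim, Uma} = {Cara, Finn, Uma}
So ⟦horse next to Lee⟧ = {Cara, Finn, Uma}.

{Cara, Finn, Uma}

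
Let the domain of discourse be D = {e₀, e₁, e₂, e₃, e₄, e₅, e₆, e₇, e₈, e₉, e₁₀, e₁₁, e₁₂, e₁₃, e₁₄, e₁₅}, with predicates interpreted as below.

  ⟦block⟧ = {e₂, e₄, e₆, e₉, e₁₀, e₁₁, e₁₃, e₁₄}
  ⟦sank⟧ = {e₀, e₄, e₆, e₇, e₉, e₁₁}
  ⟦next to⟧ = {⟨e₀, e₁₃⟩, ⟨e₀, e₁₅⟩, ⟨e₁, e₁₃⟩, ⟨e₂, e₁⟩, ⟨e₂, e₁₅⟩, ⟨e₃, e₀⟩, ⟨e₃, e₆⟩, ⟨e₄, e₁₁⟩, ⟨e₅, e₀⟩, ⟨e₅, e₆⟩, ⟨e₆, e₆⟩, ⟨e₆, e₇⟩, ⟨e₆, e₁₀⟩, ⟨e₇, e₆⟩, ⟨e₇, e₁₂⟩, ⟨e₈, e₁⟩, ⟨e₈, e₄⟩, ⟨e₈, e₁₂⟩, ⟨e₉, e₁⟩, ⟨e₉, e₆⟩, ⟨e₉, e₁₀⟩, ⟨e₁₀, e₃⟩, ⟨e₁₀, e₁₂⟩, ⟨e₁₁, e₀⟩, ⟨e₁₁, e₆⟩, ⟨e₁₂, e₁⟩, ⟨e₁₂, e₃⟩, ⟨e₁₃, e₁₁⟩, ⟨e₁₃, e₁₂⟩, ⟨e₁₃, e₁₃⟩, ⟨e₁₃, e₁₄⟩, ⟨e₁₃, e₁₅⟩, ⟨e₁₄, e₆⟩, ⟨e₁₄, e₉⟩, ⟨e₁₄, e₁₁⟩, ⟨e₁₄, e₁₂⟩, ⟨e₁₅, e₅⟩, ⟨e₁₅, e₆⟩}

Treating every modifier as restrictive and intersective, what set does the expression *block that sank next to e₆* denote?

{e₆, e₉, e₁₁}

⟦that sank⟧ = ⟦sank⟧ = {e₀, e₄, e₆, e₇, e₉, e₁₁}
⟦next to e₆⟧ = {x : ⟨x, e₆⟩ ∈ ⟦next to⟧} = {e₃, e₅, e₆, e₇, e₉, e₁₁, e₁₄, e₁₅}
⟦block⟧ = {e₂, e₄, e₆, e₉, e₁₀, e₁₁, e₁₃, e₁₄}
… ∩ ⟦that sank⟧ = {e₂, e₄, e₆, e₉, e₁₀, e₁₁, e₁₃, e₁₄} ∩ {e₀, e₄, e₆, e₇, e₉, e₁₁} = {e₄, e₆, e₉, e₁₁}
… ∩ ⟦next to e₆⟧ = {e₄, e₆, e₉, e₁₁} ∩ {e₃, e₅, e₆, e₇, e₉, e₁₁, e₁₄, e₁₅} = {e₆, e₉, e₁₁}
So ⟦block that sank next to e₆⟧ = {e₆, e₉, e₁₁}.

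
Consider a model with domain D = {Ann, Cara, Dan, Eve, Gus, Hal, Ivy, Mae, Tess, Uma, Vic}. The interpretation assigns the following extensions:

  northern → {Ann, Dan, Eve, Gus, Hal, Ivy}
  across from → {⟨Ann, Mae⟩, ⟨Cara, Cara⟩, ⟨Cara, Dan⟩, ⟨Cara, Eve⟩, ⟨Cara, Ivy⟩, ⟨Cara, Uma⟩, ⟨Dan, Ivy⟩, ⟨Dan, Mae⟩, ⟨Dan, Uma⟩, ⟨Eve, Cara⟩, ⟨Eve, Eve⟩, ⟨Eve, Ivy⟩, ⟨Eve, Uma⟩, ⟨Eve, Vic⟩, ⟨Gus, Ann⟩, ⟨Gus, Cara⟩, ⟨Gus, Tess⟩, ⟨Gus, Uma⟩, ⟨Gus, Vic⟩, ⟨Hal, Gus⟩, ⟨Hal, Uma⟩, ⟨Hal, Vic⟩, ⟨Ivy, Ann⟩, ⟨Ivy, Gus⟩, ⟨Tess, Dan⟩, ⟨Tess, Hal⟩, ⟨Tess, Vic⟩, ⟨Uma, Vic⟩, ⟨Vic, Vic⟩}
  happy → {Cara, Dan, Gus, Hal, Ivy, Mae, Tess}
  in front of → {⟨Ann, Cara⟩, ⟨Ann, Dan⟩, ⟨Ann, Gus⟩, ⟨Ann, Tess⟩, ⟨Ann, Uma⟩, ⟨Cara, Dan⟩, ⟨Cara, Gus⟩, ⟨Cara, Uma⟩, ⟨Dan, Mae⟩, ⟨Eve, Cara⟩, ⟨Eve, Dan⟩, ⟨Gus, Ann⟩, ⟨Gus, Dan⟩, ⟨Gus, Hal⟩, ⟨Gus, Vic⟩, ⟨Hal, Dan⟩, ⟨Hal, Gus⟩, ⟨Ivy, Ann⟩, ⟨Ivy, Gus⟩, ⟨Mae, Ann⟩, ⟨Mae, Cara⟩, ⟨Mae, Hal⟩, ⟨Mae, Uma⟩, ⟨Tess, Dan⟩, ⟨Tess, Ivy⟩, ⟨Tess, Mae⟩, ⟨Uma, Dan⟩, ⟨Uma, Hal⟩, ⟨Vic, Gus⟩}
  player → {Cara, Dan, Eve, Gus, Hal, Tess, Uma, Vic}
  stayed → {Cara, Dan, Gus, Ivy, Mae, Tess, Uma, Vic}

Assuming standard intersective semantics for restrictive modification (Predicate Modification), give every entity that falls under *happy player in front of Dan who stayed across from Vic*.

⟦in front of Dan⟧ = {x : ⟨x, Dan⟩ ∈ ⟦in front of⟧} = {Ann, Cara, Eve, Gus, Hal, Tess, Uma}
⟦who stayed⟧ = ⟦stayed⟧ = {Cara, Dan, Gus, Ivy, Mae, Tess, Uma, Vic}
⟦across from Vic⟧ = {x : ⟨x, Vic⟩ ∈ ⟦across from⟧} = {Eve, Gus, Hal, Tess, Uma, Vic}
⟦player⟧ = {Cara, Dan, Eve, Gus, Hal, Tess, Uma, Vic}
… ∩ ⟦in front of Dan⟧ = {Cara, Dan, Eve, Gus, Hal, Tess, Uma, Vic} ∩ {Ann, Cara, Eve, Gus, Hal, Tess, Uma} = {Cara, Eve, Gus, Hal, Tess, Uma}
… ∩ ⟦who stayed⟧ = {Cara, Eve, Gus, Hal, Tess, Uma} ∩ {Cara, Dan, Gus, Ivy, Mae, Tess, Uma, Vic} = {Cara, Gus, Tess, Uma}
… ∩ ⟦across from Vic⟧ = {Cara, Gus, Tess, Uma} ∩ {Eve, Gus, Hal, Tess, Uma, Vic} = {Gus, Tess, Uma}
… ∩ ⟦happy⟧ = {Gus, Tess, Uma} ∩ {Cara, Dan, Gus, Hal, Ivy, Mae, Tess} = {Gus, Tess}
So ⟦happy player in front of Dan who stayed across from Vic⟧ = {Gus, Tess}.

{Gus, Tess}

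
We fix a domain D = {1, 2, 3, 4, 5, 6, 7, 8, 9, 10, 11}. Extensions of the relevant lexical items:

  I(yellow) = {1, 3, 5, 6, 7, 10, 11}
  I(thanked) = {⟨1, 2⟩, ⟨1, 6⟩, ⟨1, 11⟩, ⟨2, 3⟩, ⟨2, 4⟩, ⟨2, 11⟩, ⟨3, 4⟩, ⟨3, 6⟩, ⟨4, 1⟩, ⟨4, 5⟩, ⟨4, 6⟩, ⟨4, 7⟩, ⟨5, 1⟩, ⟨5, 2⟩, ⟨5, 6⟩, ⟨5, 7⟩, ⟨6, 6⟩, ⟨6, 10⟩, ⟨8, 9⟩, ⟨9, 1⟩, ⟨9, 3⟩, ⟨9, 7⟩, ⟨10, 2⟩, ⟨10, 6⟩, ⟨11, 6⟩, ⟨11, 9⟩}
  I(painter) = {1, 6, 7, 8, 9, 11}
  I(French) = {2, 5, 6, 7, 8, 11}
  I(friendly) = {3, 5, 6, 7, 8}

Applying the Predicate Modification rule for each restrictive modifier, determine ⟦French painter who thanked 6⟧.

{6, 11}

⟦who thanked 6⟧ = {x : ⟨x, 6⟩ ∈ ⟦thanked⟧} = {1, 3, 4, 5, 6, 10, 11}
⟦painter⟧ = {1, 6, 7, 8, 9, 11}
… ∩ ⟦who thanked 6⟧ = {1, 6, 7, 8, 9, 11} ∩ {1, 3, 4, 5, 6, 10, 11} = {1, 6, 11}
… ∩ ⟦French⟧ = {1, 6, 11} ∩ {2, 5, 6, 7, 8, 11} = {6, 11}
So ⟦French painter who thanked 6⟧ = {6, 11}.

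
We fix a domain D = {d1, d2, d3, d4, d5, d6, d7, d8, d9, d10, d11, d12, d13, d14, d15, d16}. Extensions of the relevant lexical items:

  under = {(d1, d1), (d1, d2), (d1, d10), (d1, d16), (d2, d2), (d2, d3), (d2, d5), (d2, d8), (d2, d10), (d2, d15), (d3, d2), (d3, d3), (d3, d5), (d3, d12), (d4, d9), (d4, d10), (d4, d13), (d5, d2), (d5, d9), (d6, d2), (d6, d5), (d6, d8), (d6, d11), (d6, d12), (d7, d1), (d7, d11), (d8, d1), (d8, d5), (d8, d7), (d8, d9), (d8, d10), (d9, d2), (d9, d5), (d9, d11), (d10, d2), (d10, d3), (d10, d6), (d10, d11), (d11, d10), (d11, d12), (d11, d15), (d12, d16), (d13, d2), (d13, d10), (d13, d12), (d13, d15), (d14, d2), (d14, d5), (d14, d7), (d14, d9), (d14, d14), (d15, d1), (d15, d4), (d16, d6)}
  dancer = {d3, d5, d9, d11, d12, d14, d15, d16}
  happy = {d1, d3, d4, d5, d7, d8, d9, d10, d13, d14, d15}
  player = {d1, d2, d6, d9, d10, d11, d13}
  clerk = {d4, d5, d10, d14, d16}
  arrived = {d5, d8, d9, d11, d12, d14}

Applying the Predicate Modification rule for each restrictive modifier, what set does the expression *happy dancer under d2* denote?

⟦under d2⟧ = {x : ⟨x, d2⟩ ∈ ⟦under⟧} = {d1, d2, d3, d5, d6, d9, d10, d13, d14}
⟦dancer⟧ = {d3, d5, d9, d11, d12, d14, d15, d16}
… ∩ ⟦under d2⟧ = {d3, d5, d9, d11, d12, d14, d15, d16} ∩ {d1, d2, d3, d5, d6, d9, d10, d13, d14} = {d3, d5, d9, d14}
… ∩ ⟦happy⟧ = {d3, d5, d9, d14} ∩ {d1, d3, d4, d5, d7, d8, d9, d10, d13, d14, d15} = {d3, d5, d9, d14}
So ⟦happy dancer under d2⟧ = {d3, d5, d9, d14}.

{d3, d5, d9, d14}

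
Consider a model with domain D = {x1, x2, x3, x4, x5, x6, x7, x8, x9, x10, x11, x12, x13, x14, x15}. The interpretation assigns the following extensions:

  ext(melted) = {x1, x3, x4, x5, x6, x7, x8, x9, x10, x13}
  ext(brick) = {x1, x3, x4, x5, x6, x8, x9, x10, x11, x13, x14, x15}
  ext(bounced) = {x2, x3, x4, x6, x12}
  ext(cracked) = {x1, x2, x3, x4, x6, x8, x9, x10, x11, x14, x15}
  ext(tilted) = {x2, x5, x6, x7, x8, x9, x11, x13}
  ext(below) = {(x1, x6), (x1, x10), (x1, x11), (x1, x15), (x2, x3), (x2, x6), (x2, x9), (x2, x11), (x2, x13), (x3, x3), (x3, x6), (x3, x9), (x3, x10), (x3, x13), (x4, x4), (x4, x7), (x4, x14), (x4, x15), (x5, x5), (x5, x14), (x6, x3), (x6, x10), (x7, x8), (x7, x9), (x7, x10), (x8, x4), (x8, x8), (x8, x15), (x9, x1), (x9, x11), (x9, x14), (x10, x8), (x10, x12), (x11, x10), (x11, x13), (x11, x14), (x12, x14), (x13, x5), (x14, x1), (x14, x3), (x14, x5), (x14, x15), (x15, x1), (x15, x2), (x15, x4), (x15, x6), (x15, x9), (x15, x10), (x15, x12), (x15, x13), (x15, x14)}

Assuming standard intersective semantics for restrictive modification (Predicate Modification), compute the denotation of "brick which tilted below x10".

⟦which tilted⟧ = ⟦tilted⟧ = {x2, x5, x6, x7, x8, x9, x11, x13}
⟦below x10⟧ = {x : ⟨x, x10⟩ ∈ ⟦below⟧} = {x1, x3, x6, x7, x11, x15}
⟦brick⟧ = {x1, x3, x4, x5, x6, x8, x9, x10, x11, x13, x14, x15}
… ∩ ⟦which tilted⟧ = {x1, x3, x4, x5, x6, x8, x9, x10, x11, x13, x14, x15} ∩ {x2, x5, x6, x7, x8, x9, x11, x13} = {x5, x6, x8, x9, x11, x13}
… ∩ ⟦below x10⟧ = {x5, x6, x8, x9, x11, x13} ∩ {x1, x3, x6, x7, x11, x15} = {x6, x11}
So ⟦brick which tilted below x10⟧ = {x6, x11}.

{x6, x11}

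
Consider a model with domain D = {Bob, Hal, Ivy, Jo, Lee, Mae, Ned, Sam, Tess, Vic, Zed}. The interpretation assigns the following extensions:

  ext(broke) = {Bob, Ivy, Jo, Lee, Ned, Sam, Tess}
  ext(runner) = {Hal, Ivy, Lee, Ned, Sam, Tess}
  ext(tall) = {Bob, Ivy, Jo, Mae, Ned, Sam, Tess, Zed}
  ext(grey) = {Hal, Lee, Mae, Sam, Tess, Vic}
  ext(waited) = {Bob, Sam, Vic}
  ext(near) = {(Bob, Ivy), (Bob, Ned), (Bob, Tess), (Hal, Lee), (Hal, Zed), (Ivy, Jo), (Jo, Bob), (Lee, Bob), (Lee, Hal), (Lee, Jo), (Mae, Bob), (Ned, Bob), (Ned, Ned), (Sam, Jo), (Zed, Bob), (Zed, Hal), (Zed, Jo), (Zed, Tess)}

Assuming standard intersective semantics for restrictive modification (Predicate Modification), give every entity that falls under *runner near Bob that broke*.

⟦near Bob⟧ = {x : ⟨x, Bob⟩ ∈ ⟦near⟧} = {Jo, Lee, Mae, Ned, Zed}
⟦that broke⟧ = ⟦broke⟧ = {Bob, Ivy, Jo, Lee, Ned, Sam, Tess}
⟦runner⟧ = {Hal, Ivy, Lee, Ned, Sam, Tess}
… ∩ ⟦near Bob⟧ = {Hal, Ivy, Lee, Ned, Sam, Tess} ∩ {Jo, Lee, Mae, Ned, Zed} = {Lee, Ned}
… ∩ ⟦that broke⟧ = {Lee, Ned} ∩ {Bob, Ivy, Jo, Lee, Ned, Sam, Tess} = {Lee, Ned}
So ⟦runner near Bob that broke⟧ = {Lee, Ned}.

{Lee, Ned}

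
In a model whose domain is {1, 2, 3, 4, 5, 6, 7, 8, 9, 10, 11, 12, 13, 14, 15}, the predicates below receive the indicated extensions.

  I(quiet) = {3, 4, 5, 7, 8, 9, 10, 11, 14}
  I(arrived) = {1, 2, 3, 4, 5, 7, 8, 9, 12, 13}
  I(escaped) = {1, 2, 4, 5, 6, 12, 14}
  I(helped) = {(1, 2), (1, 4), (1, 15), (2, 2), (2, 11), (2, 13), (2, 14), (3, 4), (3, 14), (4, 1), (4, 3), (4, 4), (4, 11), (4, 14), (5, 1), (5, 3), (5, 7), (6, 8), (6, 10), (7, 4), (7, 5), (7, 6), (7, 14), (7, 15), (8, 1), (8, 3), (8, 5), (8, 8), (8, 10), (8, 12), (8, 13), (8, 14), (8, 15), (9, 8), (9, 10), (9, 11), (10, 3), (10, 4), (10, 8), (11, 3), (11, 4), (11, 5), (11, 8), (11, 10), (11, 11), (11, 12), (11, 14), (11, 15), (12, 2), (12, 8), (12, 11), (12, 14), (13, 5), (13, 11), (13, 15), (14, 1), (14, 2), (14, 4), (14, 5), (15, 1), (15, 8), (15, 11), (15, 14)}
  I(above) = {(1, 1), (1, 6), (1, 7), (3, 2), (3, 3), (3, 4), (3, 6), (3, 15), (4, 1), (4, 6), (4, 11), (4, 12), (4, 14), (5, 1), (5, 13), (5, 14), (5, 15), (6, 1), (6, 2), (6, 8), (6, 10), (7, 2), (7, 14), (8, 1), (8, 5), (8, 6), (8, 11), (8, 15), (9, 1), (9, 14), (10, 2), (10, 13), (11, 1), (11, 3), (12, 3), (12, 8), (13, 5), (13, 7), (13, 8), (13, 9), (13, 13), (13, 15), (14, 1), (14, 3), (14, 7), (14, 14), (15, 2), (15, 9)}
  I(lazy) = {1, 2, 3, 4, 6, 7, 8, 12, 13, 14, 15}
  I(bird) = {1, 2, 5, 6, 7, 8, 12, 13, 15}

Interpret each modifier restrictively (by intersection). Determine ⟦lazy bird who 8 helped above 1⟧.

{1, 8}

⟦who 8 helped⟧ = {x : ⟨8, x⟩ ∈ ⟦helped⟧} = {1, 3, 5, 8, 10, 12, 13, 14, 15}
⟦above 1⟧ = {x : ⟨x, 1⟩ ∈ ⟦above⟧} = {1, 4, 5, 6, 8, 9, 11, 14}
⟦bird⟧ = {1, 2, 5, 6, 7, 8, 12, 13, 15}
… ∩ ⟦who 8 helped⟧ = {1, 2, 5, 6, 7, 8, 12, 13, 15} ∩ {1, 3, 5, 8, 10, 12, 13, 14, 15} = {1, 5, 8, 12, 13, 15}
… ∩ ⟦above 1⟧ = {1, 5, 8, 12, 13, 15} ∩ {1, 4, 5, 6, 8, 9, 11, 14} = {1, 5, 8}
… ∩ ⟦lazy⟧ = {1, 5, 8} ∩ {1, 2, 3, 4, 6, 7, 8, 12, 13, 14, 15} = {1, 8}
So ⟦lazy bird who 8 helped above 1⟧ = {1, 8}.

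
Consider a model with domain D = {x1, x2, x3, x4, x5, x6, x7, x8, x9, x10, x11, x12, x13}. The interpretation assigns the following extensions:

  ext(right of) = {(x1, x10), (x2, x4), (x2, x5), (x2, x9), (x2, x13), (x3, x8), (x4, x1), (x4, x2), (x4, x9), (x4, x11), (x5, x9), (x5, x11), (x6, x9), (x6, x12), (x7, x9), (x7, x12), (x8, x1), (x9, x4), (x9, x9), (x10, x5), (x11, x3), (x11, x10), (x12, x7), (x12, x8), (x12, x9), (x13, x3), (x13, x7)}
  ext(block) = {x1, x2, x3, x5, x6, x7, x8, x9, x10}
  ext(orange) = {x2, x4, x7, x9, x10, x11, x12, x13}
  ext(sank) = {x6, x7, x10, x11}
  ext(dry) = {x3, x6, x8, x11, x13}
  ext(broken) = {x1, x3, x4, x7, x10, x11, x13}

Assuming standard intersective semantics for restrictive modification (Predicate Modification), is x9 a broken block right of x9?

no

⟦right of x9⟧ = {x : ⟨x, x9⟩ ∈ ⟦right of⟧} = {x2, x4, x5, x6, x7, x9, x12}
⟦block⟧ = {x1, x2, x3, x5, x6, x7, x8, x9, x10}
… ∩ ⟦right of x9⟧ = {x1, x2, x3, x5, x6, x7, x8, x9, x10} ∩ {x2, x4, x5, x6, x7, x9, x12} = {x2, x5, x6, x7, x9}
… ∩ ⟦broken⟧ = {x2, x5, x6, x7, x9} ∩ {x1, x3, x4, x7, x10, x11, x13} = {x7}
⟦broken block right of x9⟧ = {x7}; x9 ∉ this set.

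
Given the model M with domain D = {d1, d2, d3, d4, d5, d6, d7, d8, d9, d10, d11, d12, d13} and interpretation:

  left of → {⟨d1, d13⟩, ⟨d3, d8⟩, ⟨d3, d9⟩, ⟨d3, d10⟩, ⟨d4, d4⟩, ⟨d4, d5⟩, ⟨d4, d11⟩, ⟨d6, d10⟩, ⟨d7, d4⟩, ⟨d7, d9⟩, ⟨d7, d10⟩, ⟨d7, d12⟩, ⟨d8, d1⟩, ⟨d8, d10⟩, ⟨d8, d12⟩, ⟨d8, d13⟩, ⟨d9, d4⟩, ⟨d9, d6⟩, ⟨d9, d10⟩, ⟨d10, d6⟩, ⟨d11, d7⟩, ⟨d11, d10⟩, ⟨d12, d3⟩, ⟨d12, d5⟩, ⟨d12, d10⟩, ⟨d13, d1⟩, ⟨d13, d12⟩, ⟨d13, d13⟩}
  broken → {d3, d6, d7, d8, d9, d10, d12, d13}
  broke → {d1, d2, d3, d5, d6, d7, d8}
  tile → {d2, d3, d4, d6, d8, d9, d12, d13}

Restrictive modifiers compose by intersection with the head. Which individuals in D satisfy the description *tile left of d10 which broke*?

{d3, d6, d8}

⟦left of d10⟧ = {x : ⟨x, d10⟩ ∈ ⟦left of⟧} = {d3, d6, d7, d8, d9, d11, d12}
⟦which broke⟧ = ⟦broke⟧ = {d1, d2, d3, d5, d6, d7, d8}
⟦tile⟧ = {d2, d3, d4, d6, d8, d9, d12, d13}
… ∩ ⟦left of d10⟧ = {d2, d3, d4, d6, d8, d9, d12, d13} ∩ {d3, d6, d7, d8, d9, d11, d12} = {d3, d6, d8, d9, d12}
… ∩ ⟦which broke⟧ = {d3, d6, d8, d9, d12} ∩ {d1, d2, d3, d5, d6, d7, d8} = {d3, d6, d8}
So ⟦tile left of d10 which broke⟧ = {d3, d6, d8}.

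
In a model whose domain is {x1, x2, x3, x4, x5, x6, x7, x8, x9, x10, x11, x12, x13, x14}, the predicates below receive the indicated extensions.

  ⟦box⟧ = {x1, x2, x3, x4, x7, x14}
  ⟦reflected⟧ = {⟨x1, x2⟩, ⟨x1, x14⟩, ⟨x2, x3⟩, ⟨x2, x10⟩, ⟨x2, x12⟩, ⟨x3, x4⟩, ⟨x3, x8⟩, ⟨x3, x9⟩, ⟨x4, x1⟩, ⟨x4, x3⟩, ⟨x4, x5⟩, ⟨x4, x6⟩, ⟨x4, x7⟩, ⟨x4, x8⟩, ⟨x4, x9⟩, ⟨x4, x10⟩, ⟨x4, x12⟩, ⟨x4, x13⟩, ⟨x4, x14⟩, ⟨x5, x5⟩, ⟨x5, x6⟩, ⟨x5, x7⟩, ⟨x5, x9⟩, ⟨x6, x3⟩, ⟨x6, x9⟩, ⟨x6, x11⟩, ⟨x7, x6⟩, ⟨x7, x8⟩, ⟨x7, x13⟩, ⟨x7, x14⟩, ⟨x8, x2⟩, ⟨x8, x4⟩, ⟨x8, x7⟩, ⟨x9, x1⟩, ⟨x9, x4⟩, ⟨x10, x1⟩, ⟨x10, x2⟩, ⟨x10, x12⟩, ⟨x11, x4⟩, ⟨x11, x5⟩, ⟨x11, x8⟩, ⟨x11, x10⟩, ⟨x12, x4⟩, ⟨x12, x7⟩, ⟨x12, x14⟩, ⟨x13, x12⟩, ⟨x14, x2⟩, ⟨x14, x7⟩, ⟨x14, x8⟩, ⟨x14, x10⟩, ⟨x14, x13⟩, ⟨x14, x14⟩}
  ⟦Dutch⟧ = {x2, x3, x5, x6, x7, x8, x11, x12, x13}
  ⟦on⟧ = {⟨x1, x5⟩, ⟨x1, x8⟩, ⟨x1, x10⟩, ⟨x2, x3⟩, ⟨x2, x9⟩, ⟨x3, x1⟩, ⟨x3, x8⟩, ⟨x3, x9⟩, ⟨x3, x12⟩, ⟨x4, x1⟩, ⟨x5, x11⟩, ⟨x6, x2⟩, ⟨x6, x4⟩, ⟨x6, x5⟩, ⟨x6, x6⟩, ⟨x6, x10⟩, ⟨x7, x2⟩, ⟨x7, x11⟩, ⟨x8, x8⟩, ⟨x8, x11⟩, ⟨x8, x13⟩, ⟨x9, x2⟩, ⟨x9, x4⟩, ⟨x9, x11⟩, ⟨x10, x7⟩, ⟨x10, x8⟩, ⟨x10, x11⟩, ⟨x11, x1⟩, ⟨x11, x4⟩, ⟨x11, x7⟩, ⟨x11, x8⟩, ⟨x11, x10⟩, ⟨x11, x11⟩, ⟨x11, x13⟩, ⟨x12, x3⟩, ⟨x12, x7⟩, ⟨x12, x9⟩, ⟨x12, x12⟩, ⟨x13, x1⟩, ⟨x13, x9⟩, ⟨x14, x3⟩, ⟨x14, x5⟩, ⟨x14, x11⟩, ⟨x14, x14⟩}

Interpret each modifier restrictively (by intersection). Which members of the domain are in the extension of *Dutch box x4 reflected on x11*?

{x7}

⟦x4 reflected⟧ = {x : ⟨x4, x⟩ ∈ ⟦reflected⟧} = {x1, x3, x5, x6, x7, x8, x9, x10, x12, x13, x14}
⟦on x11⟧ = {x : ⟨x, x11⟩ ∈ ⟦on⟧} = {x5, x7, x8, x9, x10, x11, x14}
⟦box⟧ = {x1, x2, x3, x4, x7, x14}
… ∩ ⟦x4 reflected⟧ = {x1, x2, x3, x4, x7, x14} ∩ {x1, x3, x5, x6, x7, x8, x9, x10, x12, x13, x14} = {x1, x3, x7, x14}
… ∩ ⟦on x11⟧ = {x1, x3, x7, x14} ∩ {x5, x7, x8, x9, x10, x11, x14} = {x7, x14}
… ∩ ⟦Dutch⟧ = {x7, x14} ∩ {x2, x3, x5, x6, x7, x8, x11, x12, x13} = {x7}
So ⟦Dutch box x4 reflected on x11⟧ = {x7}.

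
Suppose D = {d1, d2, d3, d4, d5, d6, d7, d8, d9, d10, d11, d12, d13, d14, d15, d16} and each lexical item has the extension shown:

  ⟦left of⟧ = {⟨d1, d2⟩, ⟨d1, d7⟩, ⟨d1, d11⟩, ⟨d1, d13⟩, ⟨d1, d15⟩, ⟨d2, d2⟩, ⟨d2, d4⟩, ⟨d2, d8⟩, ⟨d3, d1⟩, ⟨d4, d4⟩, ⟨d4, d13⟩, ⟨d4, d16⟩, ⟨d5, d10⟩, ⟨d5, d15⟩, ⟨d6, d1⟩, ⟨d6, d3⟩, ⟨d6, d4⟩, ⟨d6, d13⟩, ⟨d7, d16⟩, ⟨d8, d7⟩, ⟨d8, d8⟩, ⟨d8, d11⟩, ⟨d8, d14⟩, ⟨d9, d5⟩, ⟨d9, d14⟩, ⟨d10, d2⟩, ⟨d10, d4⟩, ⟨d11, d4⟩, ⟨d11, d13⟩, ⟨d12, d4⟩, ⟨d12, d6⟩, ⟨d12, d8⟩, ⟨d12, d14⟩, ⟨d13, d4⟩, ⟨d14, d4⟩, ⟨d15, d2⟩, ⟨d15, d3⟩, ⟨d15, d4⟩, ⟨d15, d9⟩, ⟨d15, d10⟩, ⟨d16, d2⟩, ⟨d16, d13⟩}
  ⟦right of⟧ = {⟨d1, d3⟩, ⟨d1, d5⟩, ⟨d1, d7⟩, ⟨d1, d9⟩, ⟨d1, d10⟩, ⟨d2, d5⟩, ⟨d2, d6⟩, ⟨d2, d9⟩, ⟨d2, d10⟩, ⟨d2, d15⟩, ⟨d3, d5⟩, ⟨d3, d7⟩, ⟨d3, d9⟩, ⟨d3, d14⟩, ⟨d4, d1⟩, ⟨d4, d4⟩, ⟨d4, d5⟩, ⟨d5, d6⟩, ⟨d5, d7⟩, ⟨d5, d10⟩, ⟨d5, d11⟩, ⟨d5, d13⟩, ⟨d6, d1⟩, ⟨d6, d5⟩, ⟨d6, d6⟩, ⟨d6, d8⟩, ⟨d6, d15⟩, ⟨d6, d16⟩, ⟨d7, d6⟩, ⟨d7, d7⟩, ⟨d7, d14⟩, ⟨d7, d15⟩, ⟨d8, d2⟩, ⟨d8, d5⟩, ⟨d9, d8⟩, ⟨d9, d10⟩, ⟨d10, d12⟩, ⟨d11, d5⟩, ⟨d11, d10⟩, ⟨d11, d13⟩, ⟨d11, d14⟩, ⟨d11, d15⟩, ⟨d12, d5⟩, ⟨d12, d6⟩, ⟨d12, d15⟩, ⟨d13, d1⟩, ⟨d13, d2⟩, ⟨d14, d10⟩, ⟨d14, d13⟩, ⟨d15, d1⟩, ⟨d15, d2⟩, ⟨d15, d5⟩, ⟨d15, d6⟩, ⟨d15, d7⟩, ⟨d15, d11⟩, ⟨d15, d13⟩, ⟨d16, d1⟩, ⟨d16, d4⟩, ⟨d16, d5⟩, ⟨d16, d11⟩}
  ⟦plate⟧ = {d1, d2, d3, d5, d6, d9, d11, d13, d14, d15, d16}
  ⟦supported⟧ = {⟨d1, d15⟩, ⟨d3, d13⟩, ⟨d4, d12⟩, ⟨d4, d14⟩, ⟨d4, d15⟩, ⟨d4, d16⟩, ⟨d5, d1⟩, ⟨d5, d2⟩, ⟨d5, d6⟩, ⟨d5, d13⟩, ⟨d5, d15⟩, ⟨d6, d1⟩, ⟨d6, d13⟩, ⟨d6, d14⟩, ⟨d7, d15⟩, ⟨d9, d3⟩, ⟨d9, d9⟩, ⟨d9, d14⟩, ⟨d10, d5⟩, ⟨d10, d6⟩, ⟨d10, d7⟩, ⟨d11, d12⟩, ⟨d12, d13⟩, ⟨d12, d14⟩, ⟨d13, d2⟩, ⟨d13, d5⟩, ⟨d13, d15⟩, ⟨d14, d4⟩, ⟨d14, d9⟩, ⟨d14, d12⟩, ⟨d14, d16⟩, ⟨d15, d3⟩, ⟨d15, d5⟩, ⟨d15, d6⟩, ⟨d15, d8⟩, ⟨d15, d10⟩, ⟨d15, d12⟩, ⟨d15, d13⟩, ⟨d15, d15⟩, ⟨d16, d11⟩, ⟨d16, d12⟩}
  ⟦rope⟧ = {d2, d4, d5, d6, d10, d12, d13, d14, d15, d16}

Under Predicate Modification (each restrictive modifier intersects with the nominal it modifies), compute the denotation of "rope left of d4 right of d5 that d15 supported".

⟦left of d4⟧ = {x : ⟨x, d4⟩ ∈ ⟦left of⟧} = {d2, d4, d6, d10, d11, d12, d13, d14, d15}
⟦right of d5⟧ = {x : ⟨x, d5⟩ ∈ ⟦right of⟧} = {d1, d2, d3, d4, d6, d8, d11, d12, d15, d16}
⟦that d15 supported⟧ = {x : ⟨d15, x⟩ ∈ ⟦supported⟧} = {d3, d5, d6, d8, d10, d12, d13, d15}
⟦rope⟧ = {d2, d4, d5, d6, d10, d12, d13, d14, d15, d16}
… ∩ ⟦left of d4⟧ = {d2, d4, d5, d6, d10, d12, d13, d14, d15, d16} ∩ {d2, d4, d6, d10, d11, d12, d13, d14, d15} = {d2, d4, d6, d10, d12, d13, d14, d15}
… ∩ ⟦right of d5⟧ = {d2, d4, d6, d10, d12, d13, d14, d15} ∩ {d1, d2, d3, d4, d6, d8, d11, d12, d15, d16} = {d2, d4, d6, d12, d15}
… ∩ ⟦that d15 supported⟧ = {d2, d4, d6, d12, d15} ∩ {d3, d5, d6, d8, d10, d12, d13, d15} = {d6, d12, d15}
So ⟦rope left of d4 right of d5 that d15 supported⟧ = {d6, d12, d15}.

{d6, d12, d15}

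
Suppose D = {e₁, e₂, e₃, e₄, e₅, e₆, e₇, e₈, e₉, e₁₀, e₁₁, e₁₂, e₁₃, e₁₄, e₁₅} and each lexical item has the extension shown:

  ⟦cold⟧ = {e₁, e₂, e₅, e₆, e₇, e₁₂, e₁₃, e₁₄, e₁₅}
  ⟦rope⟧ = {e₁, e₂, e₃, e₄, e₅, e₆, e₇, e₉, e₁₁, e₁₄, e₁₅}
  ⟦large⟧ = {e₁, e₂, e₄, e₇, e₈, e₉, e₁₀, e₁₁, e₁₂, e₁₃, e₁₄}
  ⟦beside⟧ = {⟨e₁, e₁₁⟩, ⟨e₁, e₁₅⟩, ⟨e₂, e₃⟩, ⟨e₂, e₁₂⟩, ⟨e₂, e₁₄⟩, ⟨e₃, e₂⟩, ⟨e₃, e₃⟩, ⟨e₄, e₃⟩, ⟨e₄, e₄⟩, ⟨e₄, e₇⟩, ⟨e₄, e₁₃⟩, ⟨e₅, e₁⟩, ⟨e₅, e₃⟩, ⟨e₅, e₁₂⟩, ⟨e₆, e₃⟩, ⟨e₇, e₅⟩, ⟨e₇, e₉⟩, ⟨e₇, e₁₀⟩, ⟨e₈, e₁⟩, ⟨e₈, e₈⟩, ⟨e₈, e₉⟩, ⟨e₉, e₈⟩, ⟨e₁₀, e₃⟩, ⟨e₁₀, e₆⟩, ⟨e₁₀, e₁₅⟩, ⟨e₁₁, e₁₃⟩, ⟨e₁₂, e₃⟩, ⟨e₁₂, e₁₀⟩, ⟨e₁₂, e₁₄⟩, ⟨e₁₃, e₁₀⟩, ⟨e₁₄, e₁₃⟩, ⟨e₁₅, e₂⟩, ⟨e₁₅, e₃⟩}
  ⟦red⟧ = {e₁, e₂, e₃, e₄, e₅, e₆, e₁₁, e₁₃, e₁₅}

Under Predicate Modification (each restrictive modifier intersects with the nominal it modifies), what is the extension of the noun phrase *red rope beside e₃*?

{e₂, e₃, e₄, e₅, e₆, e₁₅}

⟦beside e₃⟧ = {x : ⟨x, e₃⟩ ∈ ⟦beside⟧} = {e₂, e₃, e₄, e₅, e₆, e₁₀, e₁₂, e₁₅}
⟦rope⟧ = {e₁, e₂, e₃, e₄, e₅, e₆, e₇, e₉, e₁₁, e₁₄, e₁₅}
… ∩ ⟦beside e₃⟧ = {e₁, e₂, e₃, e₄, e₅, e₆, e₇, e₉, e₁₁, e₁₄, e₁₅} ∩ {e₂, e₃, e₄, e₅, e₆, e₁₀, e₁₂, e₁₅} = {e₂, e₃, e₄, e₅, e₆, e₁₅}
… ∩ ⟦red⟧ = {e₂, e₃, e₄, e₅, e₆, e₁₅} ∩ {e₁, e₂, e₃, e₄, e₅, e₆, e₁₁, e₁₃, e₁₅} = {e₂, e₃, e₄, e₅, e₆, e₁₅}
So ⟦red rope beside e₃⟧ = {e₂, e₃, e₄, e₅, e₆, e₁₅}.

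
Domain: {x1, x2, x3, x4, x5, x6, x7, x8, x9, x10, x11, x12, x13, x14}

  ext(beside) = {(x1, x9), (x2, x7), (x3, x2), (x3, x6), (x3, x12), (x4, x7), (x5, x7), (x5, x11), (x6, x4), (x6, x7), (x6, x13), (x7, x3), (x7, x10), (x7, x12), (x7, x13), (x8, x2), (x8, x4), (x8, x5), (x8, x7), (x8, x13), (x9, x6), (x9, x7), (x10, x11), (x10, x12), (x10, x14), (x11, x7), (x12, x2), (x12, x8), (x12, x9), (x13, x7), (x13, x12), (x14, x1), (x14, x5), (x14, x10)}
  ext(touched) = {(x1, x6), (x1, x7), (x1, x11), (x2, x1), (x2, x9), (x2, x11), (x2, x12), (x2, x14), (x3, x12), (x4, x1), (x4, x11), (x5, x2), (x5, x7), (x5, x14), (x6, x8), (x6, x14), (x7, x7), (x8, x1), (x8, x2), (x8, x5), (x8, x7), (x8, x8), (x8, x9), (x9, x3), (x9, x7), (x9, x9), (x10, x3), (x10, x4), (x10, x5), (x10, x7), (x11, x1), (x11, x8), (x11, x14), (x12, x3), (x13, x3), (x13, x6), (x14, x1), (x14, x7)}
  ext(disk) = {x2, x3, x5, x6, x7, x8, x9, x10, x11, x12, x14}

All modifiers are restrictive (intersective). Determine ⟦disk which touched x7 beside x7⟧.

⟦which touched x7⟧ = {x : ⟨x, x7⟩ ∈ ⟦touched⟧} = {x1, x5, x7, x8, x9, x10, x14}
⟦beside x7⟧ = {x : ⟨x, x7⟩ ∈ ⟦beside⟧} = {x2, x4, x5, x6, x8, x9, x11, x13}
⟦disk⟧ = {x2, x3, x5, x6, x7, x8, x9, x10, x11, x12, x14}
… ∩ ⟦which touched x7⟧ = {x2, x3, x5, x6, x7, x8, x9, x10, x11, x12, x14} ∩ {x1, x5, x7, x8, x9, x10, x14} = {x5, x7, x8, x9, x10, x14}
… ∩ ⟦beside x7⟧ = {x5, x7, x8, x9, x10, x14} ∩ {x2, x4, x5, x6, x8, x9, x11, x13} = {x5, x8, x9}
So ⟦disk which touched x7 beside x7⟧ = {x5, x8, x9}.

{x5, x8, x9}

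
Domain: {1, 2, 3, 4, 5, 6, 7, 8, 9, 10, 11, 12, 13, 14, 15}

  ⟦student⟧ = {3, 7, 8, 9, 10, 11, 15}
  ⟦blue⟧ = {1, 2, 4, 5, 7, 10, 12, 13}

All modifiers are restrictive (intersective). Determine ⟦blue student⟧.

{7, 10}

⟦student⟧ = {3, 7, 8, 9, 10, 11, 15}
… ∩ ⟦blue⟧ = {3, 7, 8, 9, 10, 11, 15} ∩ {1, 2, 4, 5, 7, 10, 12, 13} = {7, 10}
So ⟦blue student⟧ = {7, 10}.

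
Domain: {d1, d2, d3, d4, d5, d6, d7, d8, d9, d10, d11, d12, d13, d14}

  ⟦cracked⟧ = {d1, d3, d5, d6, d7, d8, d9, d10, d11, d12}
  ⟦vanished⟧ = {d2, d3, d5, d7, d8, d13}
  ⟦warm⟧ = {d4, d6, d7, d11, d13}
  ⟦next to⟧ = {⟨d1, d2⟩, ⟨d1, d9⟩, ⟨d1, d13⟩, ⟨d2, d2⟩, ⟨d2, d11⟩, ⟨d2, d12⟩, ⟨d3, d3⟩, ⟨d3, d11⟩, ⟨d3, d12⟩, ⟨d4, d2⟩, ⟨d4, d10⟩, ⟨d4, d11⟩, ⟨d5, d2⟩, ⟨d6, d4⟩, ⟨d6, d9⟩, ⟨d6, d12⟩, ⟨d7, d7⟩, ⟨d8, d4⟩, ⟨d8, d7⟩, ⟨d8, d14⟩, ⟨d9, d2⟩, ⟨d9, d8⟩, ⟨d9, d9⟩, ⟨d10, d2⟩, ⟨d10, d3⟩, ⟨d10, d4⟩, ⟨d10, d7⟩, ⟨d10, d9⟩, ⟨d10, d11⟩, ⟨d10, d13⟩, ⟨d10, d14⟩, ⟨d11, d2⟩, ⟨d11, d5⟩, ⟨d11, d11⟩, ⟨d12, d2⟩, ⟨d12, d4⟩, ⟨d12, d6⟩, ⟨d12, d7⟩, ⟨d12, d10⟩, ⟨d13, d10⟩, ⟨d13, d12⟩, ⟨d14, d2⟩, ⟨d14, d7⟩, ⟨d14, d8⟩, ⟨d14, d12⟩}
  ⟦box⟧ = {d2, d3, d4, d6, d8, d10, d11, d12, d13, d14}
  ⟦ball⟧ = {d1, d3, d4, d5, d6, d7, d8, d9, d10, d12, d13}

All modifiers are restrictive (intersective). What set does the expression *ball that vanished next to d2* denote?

⟦that vanished⟧ = ⟦vanished⟧ = {d2, d3, d5, d7, d8, d13}
⟦next to d2⟧ = {x : ⟨x, d2⟩ ∈ ⟦next to⟧} = {d1, d2, d4, d5, d9, d10, d11, d12, d14}
⟦ball⟧ = {d1, d3, d4, d5, d6, d7, d8, d9, d10, d12, d13}
… ∩ ⟦that vanished⟧ = {d1, d3, d4, d5, d6, d7, d8, d9, d10, d12, d13} ∩ {d2, d3, d5, d7, d8, d13} = {d3, d5, d7, d8, d13}
… ∩ ⟦next to d2⟧ = {d3, d5, d7, d8, d13} ∩ {d1, d2, d4, d5, d9, d10, d11, d12, d14} = {d5}
So ⟦ball that vanished next to d2⟧ = {d5}.

{d5}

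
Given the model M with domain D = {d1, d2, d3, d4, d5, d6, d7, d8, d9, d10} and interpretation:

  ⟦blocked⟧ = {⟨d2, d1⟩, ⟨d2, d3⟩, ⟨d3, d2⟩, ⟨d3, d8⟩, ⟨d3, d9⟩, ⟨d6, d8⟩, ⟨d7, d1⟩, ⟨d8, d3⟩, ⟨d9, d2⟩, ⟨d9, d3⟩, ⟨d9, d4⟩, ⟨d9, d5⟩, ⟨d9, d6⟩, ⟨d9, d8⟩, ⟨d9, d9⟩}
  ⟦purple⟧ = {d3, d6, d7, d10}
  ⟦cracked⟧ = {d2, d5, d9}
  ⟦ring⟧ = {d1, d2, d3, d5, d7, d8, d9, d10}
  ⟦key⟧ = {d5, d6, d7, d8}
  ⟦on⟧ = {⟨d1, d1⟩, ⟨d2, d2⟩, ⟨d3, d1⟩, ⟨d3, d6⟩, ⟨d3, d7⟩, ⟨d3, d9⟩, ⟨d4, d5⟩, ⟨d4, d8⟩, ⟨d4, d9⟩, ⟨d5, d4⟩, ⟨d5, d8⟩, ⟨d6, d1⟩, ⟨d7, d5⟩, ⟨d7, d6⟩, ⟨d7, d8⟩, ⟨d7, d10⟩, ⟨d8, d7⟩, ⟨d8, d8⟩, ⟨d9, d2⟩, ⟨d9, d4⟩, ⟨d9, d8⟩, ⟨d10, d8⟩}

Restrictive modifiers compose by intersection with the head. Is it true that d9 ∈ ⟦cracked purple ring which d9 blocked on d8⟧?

no

⟦which d9 blocked⟧ = {x : ⟨d9, x⟩ ∈ ⟦blocked⟧} = {d2, d3, d4, d5, d6, d8, d9}
⟦on d8⟧ = {x : ⟨x, d8⟩ ∈ ⟦on⟧} = {d4, d5, d7, d8, d9, d10}
⟦ring⟧ = {d1, d2, d3, d5, d7, d8, d9, d10}
… ∩ ⟦which d9 blocked⟧ = {d1, d2, d3, d5, d7, d8, d9, d10} ∩ {d2, d3, d4, d5, d6, d8, d9} = {d2, d3, d5, d8, d9}
… ∩ ⟦on d8⟧ = {d2, d3, d5, d8, d9} ∩ {d4, d5, d7, d8, d9, d10} = {d5, d8, d9}
… ∩ ⟦cracked⟧ = {d5, d8, d9} ∩ {d2, d5, d9} = {d5, d9}
… ∩ ⟦purple⟧ = {d5, d9} ∩ {d3, d6, d7, d10} = ∅
⟦cracked purple ring which d9 blocked on d8⟧ = ∅; d9 ∉ this set.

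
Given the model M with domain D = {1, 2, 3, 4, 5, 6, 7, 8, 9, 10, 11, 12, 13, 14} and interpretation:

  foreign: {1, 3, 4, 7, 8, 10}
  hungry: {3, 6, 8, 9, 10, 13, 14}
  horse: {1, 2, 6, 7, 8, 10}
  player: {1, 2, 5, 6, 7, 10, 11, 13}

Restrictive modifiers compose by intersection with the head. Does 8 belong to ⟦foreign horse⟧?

yes

⟦horse⟧ = {1, 2, 6, 7, 8, 10}
… ∩ ⟦foreign⟧ = {1, 2, 6, 7, 8, 10} ∩ {1, 3, 4, 7, 8, 10} = {1, 7, 8, 10}
⟦foreign horse⟧ = {1, 7, 8, 10}; 8 ∈ this set.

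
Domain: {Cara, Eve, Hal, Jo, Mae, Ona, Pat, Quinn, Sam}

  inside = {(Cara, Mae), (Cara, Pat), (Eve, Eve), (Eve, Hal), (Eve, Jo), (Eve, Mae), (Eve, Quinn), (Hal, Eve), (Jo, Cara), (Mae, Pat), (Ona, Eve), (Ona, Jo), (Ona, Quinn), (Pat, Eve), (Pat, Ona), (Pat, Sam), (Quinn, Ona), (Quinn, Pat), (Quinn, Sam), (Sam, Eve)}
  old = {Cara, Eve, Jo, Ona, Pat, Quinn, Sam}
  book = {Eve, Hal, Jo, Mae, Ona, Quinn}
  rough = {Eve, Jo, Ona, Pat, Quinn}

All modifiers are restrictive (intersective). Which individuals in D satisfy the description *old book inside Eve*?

⟦inside Eve⟧ = {x : ⟨x, Eve⟩ ∈ ⟦inside⟧} = {Eve, Hal, Ona, Pat, Sam}
⟦book⟧ = {Eve, Hal, Jo, Mae, Ona, Quinn}
… ∩ ⟦inside Eve⟧ = {Eve, Hal, Jo, Mae, Ona, Quinn} ∩ {Eve, Hal, Ona, Pat, Sam} = {Eve, Hal, Ona}
… ∩ ⟦old⟧ = {Eve, Hal, Ona} ∩ {Cara, Eve, Jo, Ona, Pat, Quinn, Sam} = {Eve, Ona}
So ⟦old book inside Eve⟧ = {Eve, Ona}.

{Eve, Ona}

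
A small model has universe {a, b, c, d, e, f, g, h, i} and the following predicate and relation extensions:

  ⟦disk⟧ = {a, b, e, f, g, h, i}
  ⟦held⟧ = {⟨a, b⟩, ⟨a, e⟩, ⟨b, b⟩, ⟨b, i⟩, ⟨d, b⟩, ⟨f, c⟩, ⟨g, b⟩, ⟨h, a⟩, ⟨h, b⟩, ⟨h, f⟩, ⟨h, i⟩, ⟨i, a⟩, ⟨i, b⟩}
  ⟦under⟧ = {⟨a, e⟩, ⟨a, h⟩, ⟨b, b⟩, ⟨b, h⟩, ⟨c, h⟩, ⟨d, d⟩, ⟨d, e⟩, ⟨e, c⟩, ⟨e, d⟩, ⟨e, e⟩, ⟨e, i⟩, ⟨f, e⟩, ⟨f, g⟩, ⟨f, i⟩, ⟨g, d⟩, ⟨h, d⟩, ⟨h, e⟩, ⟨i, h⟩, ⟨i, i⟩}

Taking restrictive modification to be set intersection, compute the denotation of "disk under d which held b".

{g, h}

⟦under d⟧ = {x : ⟨x, d⟩ ∈ ⟦under⟧} = {d, e, g, h}
⟦which held b⟧ = {x : ⟨x, b⟩ ∈ ⟦held⟧} = {a, b, d, g, h, i}
⟦disk⟧ = {a, b, e, f, g, h, i}
… ∩ ⟦under d⟧ = {a, b, e, f, g, h, i} ∩ {d, e, g, h} = {e, g, h}
… ∩ ⟦which held b⟧ = {e, g, h} ∩ {a, b, d, g, h, i} = {g, h}
So ⟦disk under d which held b⟧ = {g, h}.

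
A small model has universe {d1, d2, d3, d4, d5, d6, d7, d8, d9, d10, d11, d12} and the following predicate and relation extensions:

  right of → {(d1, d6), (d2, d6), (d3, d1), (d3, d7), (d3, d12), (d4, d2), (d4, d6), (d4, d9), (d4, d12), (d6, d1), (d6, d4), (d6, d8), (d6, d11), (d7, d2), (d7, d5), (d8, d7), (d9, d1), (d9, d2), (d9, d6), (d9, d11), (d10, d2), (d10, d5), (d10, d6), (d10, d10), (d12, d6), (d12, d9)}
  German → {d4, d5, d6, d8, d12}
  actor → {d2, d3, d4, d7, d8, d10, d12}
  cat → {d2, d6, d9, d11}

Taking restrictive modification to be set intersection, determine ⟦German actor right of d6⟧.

{d4, d12}

⟦right of d6⟧ = {x : ⟨x, d6⟩ ∈ ⟦right of⟧} = {d1, d2, d4, d9, d10, d12}
⟦actor⟧ = {d2, d3, d4, d7, d8, d10, d12}
… ∩ ⟦right of d6⟧ = {d2, d3, d4, d7, d8, d10, d12} ∩ {d1, d2, d4, d9, d10, d12} = {d2, d4, d10, d12}
… ∩ ⟦German⟧ = {d2, d4, d10, d12} ∩ {d4, d5, d6, d8, d12} = {d4, d12}
So ⟦German actor right of d6⟧ = {d4, d12}.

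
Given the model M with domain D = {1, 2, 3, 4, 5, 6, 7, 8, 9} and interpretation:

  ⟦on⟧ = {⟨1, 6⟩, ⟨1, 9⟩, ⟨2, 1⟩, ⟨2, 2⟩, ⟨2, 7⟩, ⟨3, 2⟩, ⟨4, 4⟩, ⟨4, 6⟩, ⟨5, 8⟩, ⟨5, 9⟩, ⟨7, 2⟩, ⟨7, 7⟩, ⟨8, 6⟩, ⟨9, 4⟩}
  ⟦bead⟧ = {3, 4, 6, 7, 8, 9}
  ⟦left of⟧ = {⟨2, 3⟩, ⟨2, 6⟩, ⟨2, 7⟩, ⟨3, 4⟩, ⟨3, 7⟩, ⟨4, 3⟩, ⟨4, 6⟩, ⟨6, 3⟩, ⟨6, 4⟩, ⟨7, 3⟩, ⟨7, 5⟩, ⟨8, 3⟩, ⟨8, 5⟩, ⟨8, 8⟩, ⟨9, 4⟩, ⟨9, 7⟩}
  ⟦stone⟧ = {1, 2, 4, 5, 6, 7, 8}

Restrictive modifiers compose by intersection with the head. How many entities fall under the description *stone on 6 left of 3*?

⟦on 6⟧ = {x : ⟨x, 6⟩ ∈ ⟦on⟧} = {1, 4, 8}
⟦left of 3⟧ = {x : ⟨x, 3⟩ ∈ ⟦left of⟧} = {2, 4, 6, 7, 8}
⟦stone⟧ = {1, 2, 4, 5, 6, 7, 8}
… ∩ ⟦on 6⟧ = {1, 2, 4, 5, 6, 7, 8} ∩ {1, 4, 8} = {1, 4, 8}
… ∩ ⟦left of 3⟧ = {1, 4, 8} ∩ {2, 4, 6, 7, 8} = {4, 8}
⟦stone on 6 left of 3⟧ = {4, 8}, so the cardinality is 2.

2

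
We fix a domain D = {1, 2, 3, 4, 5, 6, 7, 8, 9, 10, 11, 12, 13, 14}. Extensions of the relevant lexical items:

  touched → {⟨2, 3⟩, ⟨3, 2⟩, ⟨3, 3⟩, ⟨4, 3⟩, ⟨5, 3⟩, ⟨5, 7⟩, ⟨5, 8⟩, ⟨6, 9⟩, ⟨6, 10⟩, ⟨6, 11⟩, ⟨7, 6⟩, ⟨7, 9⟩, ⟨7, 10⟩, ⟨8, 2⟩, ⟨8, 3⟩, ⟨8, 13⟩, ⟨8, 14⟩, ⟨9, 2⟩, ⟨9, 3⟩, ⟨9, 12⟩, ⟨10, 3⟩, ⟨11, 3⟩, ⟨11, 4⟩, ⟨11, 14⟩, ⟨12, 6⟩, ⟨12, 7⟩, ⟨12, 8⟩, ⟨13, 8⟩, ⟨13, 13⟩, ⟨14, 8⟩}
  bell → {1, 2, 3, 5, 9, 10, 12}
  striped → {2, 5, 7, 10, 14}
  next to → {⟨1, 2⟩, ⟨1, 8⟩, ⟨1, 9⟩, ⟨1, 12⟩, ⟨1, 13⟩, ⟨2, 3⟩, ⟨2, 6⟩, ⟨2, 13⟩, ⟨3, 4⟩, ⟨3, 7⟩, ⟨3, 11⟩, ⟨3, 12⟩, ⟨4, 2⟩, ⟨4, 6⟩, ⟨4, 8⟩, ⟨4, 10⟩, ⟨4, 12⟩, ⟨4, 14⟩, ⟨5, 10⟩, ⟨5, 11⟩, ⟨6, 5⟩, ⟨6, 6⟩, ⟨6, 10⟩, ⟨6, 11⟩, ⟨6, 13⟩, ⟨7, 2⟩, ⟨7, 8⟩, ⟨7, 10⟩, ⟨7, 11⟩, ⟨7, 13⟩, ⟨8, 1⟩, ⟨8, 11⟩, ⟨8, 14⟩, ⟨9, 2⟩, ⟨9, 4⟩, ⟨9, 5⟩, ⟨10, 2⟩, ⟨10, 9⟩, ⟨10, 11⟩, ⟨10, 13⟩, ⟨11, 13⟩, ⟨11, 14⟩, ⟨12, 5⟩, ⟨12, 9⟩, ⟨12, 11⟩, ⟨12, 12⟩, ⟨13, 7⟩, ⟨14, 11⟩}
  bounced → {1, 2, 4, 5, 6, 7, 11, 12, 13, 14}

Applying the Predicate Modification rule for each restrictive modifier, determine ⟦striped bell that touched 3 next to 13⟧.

⟦that touched 3⟧ = {x : ⟨x, 3⟩ ∈ ⟦touched⟧} = {2, 3, 4, 5, 8, 9, 10, 11}
⟦next to 13⟧ = {x : ⟨x, 13⟩ ∈ ⟦next to⟧} = {1, 2, 6, 7, 10, 11}
⟦bell⟧ = {1, 2, 3, 5, 9, 10, 12}
… ∩ ⟦that touched 3⟧ = {1, 2, 3, 5, 9, 10, 12} ∩ {2, 3, 4, 5, 8, 9, 10, 11} = {2, 3, 5, 9, 10}
… ∩ ⟦next to 13⟧ = {2, 3, 5, 9, 10} ∩ {1, 2, 6, 7, 10, 11} = {2, 10}
… ∩ ⟦striped⟧ = {2, 10} ∩ {2, 5, 7, 10, 14} = {2, 10}
So ⟦striped bell that touched 3 next to 13⟧ = {2, 10}.

{2, 10}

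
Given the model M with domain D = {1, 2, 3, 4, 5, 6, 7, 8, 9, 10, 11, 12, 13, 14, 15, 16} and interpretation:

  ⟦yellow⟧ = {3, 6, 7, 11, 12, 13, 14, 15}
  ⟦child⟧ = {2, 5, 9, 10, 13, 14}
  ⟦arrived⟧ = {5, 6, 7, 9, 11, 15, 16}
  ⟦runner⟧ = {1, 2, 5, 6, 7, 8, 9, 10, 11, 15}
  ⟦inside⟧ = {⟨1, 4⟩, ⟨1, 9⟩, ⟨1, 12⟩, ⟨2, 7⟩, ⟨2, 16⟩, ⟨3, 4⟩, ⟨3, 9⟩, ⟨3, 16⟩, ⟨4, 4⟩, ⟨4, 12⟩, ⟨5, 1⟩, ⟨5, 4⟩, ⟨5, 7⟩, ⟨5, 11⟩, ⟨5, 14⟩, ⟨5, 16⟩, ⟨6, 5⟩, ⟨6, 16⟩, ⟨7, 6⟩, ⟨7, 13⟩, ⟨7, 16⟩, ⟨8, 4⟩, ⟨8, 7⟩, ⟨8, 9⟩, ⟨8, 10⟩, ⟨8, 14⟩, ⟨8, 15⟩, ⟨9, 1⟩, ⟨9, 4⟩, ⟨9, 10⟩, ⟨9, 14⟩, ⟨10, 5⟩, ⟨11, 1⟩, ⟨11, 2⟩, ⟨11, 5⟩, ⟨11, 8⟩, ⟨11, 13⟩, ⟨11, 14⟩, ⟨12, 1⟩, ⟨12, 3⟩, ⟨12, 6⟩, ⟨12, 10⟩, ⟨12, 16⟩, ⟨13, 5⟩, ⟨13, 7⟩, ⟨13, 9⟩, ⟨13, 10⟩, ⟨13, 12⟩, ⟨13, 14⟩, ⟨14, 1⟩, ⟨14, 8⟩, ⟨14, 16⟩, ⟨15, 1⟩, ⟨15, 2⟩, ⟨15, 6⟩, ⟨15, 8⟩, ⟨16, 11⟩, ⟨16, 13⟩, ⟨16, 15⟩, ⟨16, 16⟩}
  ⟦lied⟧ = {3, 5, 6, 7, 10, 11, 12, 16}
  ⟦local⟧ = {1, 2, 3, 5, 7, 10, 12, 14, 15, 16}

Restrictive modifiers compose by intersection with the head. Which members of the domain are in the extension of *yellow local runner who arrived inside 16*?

⟦who arrived⟧ = ⟦arrived⟧ = {5, 6, 7, 9, 11, 15, 16}
⟦inside 16⟧ = {x : ⟨x, 16⟩ ∈ ⟦inside⟧} = {2, 3, 5, 6, 7, 12, 14, 16}
⟦runner⟧ = {1, 2, 5, 6, 7, 8, 9, 10, 11, 15}
… ∩ ⟦who arrived⟧ = {1, 2, 5, 6, 7, 8, 9, 10, 11, 15} ∩ {5, 6, 7, 9, 11, 15, 16} = {5, 6, 7, 9, 11, 15}
… ∩ ⟦inside 16⟧ = {5, 6, 7, 9, 11, 15} ∩ {2, 3, 5, 6, 7, 12, 14, 16} = {5, 6, 7}
… ∩ ⟦yellow⟧ = {5, 6, 7} ∩ {3, 6, 7, 11, 12, 13, 14, 15} = {6, 7}
… ∩ ⟦local⟧ = {6, 7} ∩ {1, 2, 3, 5, 7, 10, 12, 14, 15, 16} = {7}
So ⟦yellow local runner who arrived inside 16⟧ = {7}.

{7}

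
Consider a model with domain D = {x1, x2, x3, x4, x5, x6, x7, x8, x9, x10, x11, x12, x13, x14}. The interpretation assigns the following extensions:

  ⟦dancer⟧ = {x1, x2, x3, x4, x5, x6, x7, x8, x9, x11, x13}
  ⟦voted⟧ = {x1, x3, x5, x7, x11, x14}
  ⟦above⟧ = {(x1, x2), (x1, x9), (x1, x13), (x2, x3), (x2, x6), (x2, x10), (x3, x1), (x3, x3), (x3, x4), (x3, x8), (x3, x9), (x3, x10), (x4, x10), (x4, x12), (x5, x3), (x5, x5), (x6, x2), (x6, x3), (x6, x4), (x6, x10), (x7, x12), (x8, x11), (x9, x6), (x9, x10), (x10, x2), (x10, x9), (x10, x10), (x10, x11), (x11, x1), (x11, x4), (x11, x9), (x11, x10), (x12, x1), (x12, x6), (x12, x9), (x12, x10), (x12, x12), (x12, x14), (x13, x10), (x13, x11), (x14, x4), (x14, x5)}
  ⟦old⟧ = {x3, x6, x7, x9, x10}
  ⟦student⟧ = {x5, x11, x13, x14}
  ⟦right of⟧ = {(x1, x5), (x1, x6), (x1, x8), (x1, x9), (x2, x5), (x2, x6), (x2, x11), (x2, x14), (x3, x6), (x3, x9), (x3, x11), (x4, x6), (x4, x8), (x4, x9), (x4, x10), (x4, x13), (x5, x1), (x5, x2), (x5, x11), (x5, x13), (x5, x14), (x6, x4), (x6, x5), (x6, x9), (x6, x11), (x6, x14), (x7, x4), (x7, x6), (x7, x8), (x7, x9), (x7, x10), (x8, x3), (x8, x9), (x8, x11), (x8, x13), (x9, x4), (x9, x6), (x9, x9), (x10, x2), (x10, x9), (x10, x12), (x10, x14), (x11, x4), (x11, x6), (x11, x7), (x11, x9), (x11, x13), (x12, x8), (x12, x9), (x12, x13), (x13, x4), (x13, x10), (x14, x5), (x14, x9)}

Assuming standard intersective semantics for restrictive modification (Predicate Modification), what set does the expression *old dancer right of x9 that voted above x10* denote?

⟦right of x9⟧ = {x : ⟨x, x9⟩ ∈ ⟦right of⟧} = {x1, x3, x4, x6, x7, x8, x9, x10, x11, x12, x14}
⟦that voted⟧ = ⟦voted⟧ = {x1, x3, x5, x7, x11, x14}
⟦above x10⟧ = {x : ⟨x, x10⟩ ∈ ⟦above⟧} = {x2, x3, x4, x6, x9, x10, x11, x12, x13}
⟦dancer⟧ = {x1, x2, x3, x4, x5, x6, x7, x8, x9, x11, x13}
… ∩ ⟦right of x9⟧ = {x1, x2, x3, x4, x5, x6, x7, x8, x9, x11, x13} ∩ {x1, x3, x4, x6, x7, x8, x9, x10, x11, x12, x14} = {x1, x3, x4, x6, x7, x8, x9, x11}
… ∩ ⟦that voted⟧ = {x1, x3, x4, x6, x7, x8, x9, x11} ∩ {x1, x3, x5, x7, x11, x14} = {x1, x3, x7, x11}
… ∩ ⟦above x10⟧ = {x1, x3, x7, x11} ∩ {x2, x3, x4, x6, x9, x10, x11, x12, x13} = {x3, x11}
… ∩ ⟦old⟧ = {x3, x11} ∩ {x3, x6, x7, x9, x10} = {x3}
So ⟦old dancer right of x9 that voted above x10⟧ = {x3}.

{x3}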